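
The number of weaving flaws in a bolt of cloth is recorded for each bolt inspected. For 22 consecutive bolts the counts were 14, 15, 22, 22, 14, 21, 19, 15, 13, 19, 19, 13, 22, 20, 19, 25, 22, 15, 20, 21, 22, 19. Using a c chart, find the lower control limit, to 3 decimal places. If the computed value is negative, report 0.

5.715

c̄ = (14 + 15 + 22 + 22 + 14 + 21 + 19 + 15 + 13 + 19 + 19 + 13 + 22 + 20 + 19 + 25 + 22 + 15 + 20 + 21 + 22 + 19) / 22 = 411 / 22 = 18.6818
LCL = c̄ − 3√c̄ = 18.6818 − 3 × 4.3222 = 5.7151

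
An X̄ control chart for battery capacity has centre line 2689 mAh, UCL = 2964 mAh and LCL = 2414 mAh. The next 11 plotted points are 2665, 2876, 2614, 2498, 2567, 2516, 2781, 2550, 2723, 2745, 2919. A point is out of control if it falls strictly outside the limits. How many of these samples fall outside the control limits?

All 11 points lie within [2414, 2964].

0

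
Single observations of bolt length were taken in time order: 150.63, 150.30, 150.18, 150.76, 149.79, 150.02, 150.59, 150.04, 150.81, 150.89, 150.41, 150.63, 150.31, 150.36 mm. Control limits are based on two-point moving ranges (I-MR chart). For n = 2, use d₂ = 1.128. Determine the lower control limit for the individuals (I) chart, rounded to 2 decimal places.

X̄ = (150.63 + 150.30 + 150.18 + 150.76 + 149.79 + 150.02 + 150.59 + 150.04 + 150.81 + 150.89 + 150.41 + 150.63 + 150.31 + 150.36) / 14 = 150.4086
Moving ranges: 0.33, 0.12, 0.58, 0.97, 0.23, 0.57, 0.55, 0.77, 0.08, 0.48, 0.22, 0.32, 0.05; M̄R̄ = 5.2700 / 13 = 0.4054
LCL = X̄ − 3·M̄R̄/d₂ = 150.4086 − 3 × 0.4054 / 1.128 = 149.3304

149.33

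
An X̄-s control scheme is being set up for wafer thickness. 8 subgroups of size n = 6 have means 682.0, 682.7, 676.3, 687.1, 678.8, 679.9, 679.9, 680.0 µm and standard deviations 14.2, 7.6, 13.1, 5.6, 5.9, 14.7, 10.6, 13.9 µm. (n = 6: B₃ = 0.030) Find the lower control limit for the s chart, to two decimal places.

s̄ = (14.2 + 7.6 + 13.1 + 5.6 + 5.9 + 14.7 + 10.6 + 13.9) / 8 = 10.7000
LCL_s = B₃·s̄ = 0.030 × 10.7000 = 0.3210

0.32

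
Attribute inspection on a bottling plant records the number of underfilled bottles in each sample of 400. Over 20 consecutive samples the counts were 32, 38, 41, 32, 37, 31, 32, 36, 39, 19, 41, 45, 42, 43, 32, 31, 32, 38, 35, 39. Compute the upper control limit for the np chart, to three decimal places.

p̄ = Σdᵢ / (k·n) = 715 / (20 × 400) = 0.08937
UCL = np̄ + 3·√(np̄(1−p̄)) = 35.7500 + 3 × √(35.7500×0.91063) = 35.7500 + 3 × 5.7057 = 52.8671

52.867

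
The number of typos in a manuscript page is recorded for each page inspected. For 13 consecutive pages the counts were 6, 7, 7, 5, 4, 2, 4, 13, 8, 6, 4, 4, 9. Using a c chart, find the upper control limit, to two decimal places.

13.47

c̄ = (6 + 7 + 7 + 5 + 4 + 2 + 4 + 13 + 8 + 6 + 4 + 4 + 9) / 13 = 79 / 13 = 6.0769
UCL = c̄ + 3√c̄ = 6.0769 + 3 × √6.0769 = 6.0769 + 3 × 2.4651 = 13.4723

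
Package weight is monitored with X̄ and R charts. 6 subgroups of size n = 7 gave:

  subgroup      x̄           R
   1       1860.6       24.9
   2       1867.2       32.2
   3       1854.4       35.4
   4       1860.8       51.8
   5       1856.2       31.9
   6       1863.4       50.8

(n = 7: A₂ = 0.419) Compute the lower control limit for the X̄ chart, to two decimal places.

1844.58

X̄̄ = (1860.6 + 1867.2 + 1854.4 + 1860.8 + 1856.2 + 1863.4) / 6 = 11162.6000 / 6 = 1860.4333
R̄ = (24.9 + 32.2 + 35.4 + 51.8 + 31.9 + 50.8) / 6 = 227.0000 / 6 = 37.8333
LCL = X̄̄ − A₂·R̄ = 1860.4333 − 0.419 × 37.8333 = 1844.5812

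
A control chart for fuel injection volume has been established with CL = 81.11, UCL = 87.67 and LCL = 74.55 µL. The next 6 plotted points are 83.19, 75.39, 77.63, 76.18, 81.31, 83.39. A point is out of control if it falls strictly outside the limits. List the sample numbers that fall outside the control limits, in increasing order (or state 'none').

none

All 6 points lie within [74.55, 87.67].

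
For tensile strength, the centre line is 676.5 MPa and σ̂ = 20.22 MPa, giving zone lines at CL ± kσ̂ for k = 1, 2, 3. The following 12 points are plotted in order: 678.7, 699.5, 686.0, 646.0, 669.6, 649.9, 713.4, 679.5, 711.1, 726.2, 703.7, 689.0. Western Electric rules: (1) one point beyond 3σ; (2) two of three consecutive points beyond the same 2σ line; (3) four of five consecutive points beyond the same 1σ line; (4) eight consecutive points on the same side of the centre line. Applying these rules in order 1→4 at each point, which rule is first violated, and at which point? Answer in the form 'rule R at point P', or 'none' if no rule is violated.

rule 3 at point 11

Zone of each point (C = within 1σ̂, B = 1σ̂–2σ̂, A = 2σ̂–3σ̂, * = beyond 3σ̂; sign = side of CL): 1:+C, 2:+B, 3:+C, 4:-B, 5:-C, 6:-B, 7:+B, 8:+C, 9:+B, 10:+A, 11:+B, 12:+C
Rule 3 (four of five consecutive points beyond the same 1σ limit) is satisfied at point 11.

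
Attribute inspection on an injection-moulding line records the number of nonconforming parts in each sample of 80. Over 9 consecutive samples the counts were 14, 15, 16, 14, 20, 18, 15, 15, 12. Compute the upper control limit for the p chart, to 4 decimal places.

0.3254

p̄ = Σdᵢ / (k·n) = 139 / (9 × 80) = 0.19306
UCL = p̄ + 3·√(p̄(1−p̄)/n) = 0.19306 + 3 × √(0.19306×0.80694/80) = 0.19306 + 3 × 0.04413 = 0.32544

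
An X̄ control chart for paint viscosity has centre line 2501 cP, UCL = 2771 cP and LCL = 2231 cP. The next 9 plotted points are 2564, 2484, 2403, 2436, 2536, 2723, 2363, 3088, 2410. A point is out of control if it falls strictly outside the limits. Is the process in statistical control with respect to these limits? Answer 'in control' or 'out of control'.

Compare each point to [2231, 2771]: sample 8 = 3088 > UCL.

out of control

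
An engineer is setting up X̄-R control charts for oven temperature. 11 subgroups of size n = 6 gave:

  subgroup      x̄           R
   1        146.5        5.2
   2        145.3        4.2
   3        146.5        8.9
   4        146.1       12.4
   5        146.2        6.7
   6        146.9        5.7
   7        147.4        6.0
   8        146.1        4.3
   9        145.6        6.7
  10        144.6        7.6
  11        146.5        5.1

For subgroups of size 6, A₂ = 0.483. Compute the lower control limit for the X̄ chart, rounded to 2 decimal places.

142.96

X̄̄ = (146.5 + 145.3 + 146.5 + 146.1 + 146.2 + 146.9 + 147.4 + 146.1 + 145.6 + 144.6 + 146.5) / 11 = 1607.7000 / 11 = 146.1545
R̄ = (5.2 + 4.2 + 8.9 + 12.4 + 6.7 + 5.7 + 6.0 + 4.3 + 6.7 + 7.6 + 5.1) / 11 = 72.8000 / 11 = 6.6182
LCL = X̄̄ − A₂·R̄ = 146.1545 − 0.483 × 6.6182 = 142.9580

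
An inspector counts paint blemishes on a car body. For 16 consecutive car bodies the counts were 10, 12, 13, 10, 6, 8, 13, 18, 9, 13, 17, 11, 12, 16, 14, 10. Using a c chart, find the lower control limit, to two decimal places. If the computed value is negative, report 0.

1.61

c̄ = (10 + 12 + 13 + 10 + 6 + 8 + 13 + 18 + 9 + 13 + 17 + 11 + 12 + 16 + 14 + 10) / 16 = 192 / 16 = 12.0000
LCL = c̄ − 3√c̄ = 12.0000 − 3 × 3.4641 = 1.6077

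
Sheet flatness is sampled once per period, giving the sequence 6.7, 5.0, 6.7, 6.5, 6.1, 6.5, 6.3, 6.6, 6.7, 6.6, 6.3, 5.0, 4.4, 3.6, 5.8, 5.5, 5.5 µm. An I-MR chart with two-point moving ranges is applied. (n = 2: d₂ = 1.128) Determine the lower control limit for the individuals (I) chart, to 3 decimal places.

4.109

X̄ = (6.7 + 5.0 + 6.7 + 6.5 + 6.1 + 6.5 + 6.3 + 6.6 + 6.7 + 6.6 + 6.3 + 5.0 + 4.4 + 3.6 + 5.8 + 5.5 + 5.5) / 17 = 5.8706
Moving ranges: 1.7, 1.7, 0.2, 0.4, 0.4, 0.2, 0.3, 0.1, 0.1, 0.3, 1.3, 0.6, 0.8, 2.2, 0.3, 0.0; M̄R̄ = 10.6000 / 16 = 0.6625
LCL = X̄ − 3·M̄R̄/d₂ = 5.8706 − 3 × 0.6625 / 1.128 = 4.1086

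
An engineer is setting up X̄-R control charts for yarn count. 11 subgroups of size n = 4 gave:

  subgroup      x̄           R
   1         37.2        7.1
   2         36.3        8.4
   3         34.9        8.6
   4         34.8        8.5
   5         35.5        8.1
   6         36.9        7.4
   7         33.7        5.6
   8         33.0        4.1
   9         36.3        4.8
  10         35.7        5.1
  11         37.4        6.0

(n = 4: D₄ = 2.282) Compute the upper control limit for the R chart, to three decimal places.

15.289

R̄ = (7.1 + 8.4 + 8.6 + 8.5 + 8.1 + 7.4 + 5.6 + 4.1 + 4.8 + 5.1 + 6.0) / 11 = 73.7000 / 11 = 6.7000
UCL_R = D₄·R̄ = 2.282 × 6.7000 = 15.2894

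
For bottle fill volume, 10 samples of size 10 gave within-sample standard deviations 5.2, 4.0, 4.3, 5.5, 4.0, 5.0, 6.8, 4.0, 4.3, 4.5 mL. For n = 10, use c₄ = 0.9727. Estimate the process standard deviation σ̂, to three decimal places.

s̄ = (5.2 + 4.0 + 4.3 + 5.5 + 4.0 + 5.0 + 6.8 + 4.0 + 4.3 + 4.5) / 10 = 4.7600
σ̂ = s̄ / c₄ = 4.7600 / 0.9727 = 4.8936

4.894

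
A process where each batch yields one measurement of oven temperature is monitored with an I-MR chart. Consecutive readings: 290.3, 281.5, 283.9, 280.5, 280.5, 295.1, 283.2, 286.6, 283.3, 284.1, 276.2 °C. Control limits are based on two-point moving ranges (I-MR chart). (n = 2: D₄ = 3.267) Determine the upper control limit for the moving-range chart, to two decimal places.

Moving ranges: 8.8, 2.4, 3.4, 0.0, 14.6, 11.9, 3.4, 3.3, 0.8, 7.9; M̄R̄ = 56.5000 / 10 = 5.6500
UCL_MR = D₄·M̄R̄ = 3.267 × 5.6500 = 18.4585

18.46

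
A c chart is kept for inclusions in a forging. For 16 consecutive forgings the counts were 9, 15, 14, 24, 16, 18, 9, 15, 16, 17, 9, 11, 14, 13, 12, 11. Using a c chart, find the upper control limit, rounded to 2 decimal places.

25.14

c̄ = (9 + 15 + 14 + 24 + 16 + 18 + 9 + 15 + 16 + 17 + 9 + 11 + 14 + 13 + 12 + 11) / 16 = 223 / 16 = 13.9375
UCL = c̄ + 3√c̄ = 13.9375 + 3 × √13.9375 = 13.9375 + 3 × 3.7333 = 25.1374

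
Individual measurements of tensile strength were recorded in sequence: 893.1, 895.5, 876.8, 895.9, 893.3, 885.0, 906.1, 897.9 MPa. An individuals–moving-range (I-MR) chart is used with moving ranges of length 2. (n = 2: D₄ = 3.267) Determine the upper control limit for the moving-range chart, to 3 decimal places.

Moving ranges: 2.4, 18.7, 19.1, 2.6, 8.3, 21.1, 8.2; M̄R̄ = 80.4000 / 7 = 11.4857
UCL_MR = D₄·M̄R̄ = 3.267 × 11.4857 = 37.5238

37.524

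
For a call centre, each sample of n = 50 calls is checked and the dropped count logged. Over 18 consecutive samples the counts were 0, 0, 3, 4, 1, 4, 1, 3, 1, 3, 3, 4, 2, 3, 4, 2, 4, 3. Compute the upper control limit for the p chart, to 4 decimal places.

p̄ = Σdᵢ / (k·n) = 45 / (18 × 50) = 0.05000
UCL = p̄ + 3·√(p̄(1−p̄)/n) = 0.05000 + 3 × √(0.05000×0.95000/50) = 0.05000 + 3 × 0.03082 = 0.14247

0.1425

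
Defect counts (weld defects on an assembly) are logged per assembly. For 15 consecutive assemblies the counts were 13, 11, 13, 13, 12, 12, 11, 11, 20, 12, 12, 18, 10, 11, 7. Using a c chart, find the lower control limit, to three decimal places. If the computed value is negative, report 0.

1.836

c̄ = (13 + 11 + 13 + 13 + 12 + 12 + 11 + 11 + 20 + 12 + 12 + 18 + 10 + 11 + 7) / 15 = 186 / 15 = 12.4000
LCL = c̄ − 3√c̄ = 12.4000 − 3 × 3.5214 = 1.8359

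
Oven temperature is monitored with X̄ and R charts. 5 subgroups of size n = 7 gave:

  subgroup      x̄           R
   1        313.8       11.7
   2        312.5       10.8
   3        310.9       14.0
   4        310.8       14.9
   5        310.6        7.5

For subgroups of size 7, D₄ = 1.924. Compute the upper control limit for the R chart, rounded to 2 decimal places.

R̄ = (11.7 + 10.8 + 14.0 + 14.9 + 7.5) / 5 = 58.9000 / 5 = 11.7800
UCL_R = D₄·R̄ = 1.924 × 11.7800 = 22.6647

22.66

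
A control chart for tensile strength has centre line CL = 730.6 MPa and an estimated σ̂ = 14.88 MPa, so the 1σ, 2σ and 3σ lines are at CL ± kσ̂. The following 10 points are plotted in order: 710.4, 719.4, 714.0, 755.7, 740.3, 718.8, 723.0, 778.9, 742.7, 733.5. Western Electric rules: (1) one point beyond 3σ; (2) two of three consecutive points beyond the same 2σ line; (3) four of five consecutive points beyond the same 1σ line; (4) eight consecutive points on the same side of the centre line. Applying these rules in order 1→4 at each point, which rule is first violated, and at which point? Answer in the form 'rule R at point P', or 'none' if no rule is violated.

Zone of each point (C = within 1σ̂, B = 1σ̂–2σ̂, A = 2σ̂–3σ̂, * = beyond 3σ̂; sign = side of CL): 1:-B, 2:-C, 3:-B, 4:+B, 5:+C, 6:-C, 7:-C, 8:+*, 9:+C, 10:+C
Rule 1 (one point beyond the 3σ limits) is satisfied at point 8.

rule 1 at point 8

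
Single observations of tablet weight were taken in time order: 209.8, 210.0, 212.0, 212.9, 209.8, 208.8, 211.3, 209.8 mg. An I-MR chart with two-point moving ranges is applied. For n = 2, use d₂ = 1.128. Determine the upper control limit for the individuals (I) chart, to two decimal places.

X̄ = (209.8 + 210.0 + 212.0 + 212.9 + 209.8 + 208.8 + 211.3 + 209.8) / 8 = 210.5500
Moving ranges: 0.2, 2.0, 0.9, 3.1, 1.0, 2.5, 1.5; M̄R̄ = 11.2000 / 7 = 1.6000
UCL = X̄ + 3·M̄R̄/d₂ = 210.5500 + 3 × 1.6000 / 1.128 = 214.8053

214.81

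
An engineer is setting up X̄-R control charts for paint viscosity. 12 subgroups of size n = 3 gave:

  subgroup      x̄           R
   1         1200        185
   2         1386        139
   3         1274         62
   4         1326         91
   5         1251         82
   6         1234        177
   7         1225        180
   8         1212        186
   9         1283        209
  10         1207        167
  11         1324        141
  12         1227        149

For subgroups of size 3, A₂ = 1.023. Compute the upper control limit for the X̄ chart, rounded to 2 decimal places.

X̄̄ = (1200 + 1386 + 1274 + 1326 + 1251 + 1234 + 1225 + 1212 + 1283 + 1207 + 1324 + 1227) / 12 = 15149.0000 / 12 = 1262.4167
R̄ = (185 + 139 + 62 + 91 + 82 + 177 + 180 + 186 + 209 + 167 + 141 + 149) / 12 = 1768.0000 / 12 = 147.3333
UCL = X̄̄ + A₂·R̄ = 1262.4167 + 1.023 × 147.3333 = 1413.1387

1413.14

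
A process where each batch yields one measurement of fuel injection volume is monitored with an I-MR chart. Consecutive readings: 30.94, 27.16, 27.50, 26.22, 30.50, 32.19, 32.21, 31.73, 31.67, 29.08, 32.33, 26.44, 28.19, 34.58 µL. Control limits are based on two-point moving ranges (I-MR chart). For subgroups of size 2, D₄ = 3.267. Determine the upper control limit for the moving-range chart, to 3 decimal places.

Moving ranges: 3.78, 0.34, 1.28, 4.28, 1.69, 0.02, 0.48, 0.06, 2.59, 3.25, 5.89, 1.75, 6.39; M̄R̄ = 31.8000 / 13 = 2.4462
UCL_MR = D₄·M̄R̄ = 3.267 × 2.4462 = 7.9916

7.992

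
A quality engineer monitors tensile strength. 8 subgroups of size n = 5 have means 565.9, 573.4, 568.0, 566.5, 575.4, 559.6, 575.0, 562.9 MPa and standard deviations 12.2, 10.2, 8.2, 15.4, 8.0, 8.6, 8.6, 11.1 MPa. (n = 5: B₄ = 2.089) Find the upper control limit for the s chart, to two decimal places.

21.49

s̄ = (12.2 + 10.2 + 8.2 + 15.4 + 8.0 + 8.6 + 8.6 + 11.1) / 8 = 10.2875
UCL_s = B₄·s̄ = 2.089 × 10.2875 = 21.4906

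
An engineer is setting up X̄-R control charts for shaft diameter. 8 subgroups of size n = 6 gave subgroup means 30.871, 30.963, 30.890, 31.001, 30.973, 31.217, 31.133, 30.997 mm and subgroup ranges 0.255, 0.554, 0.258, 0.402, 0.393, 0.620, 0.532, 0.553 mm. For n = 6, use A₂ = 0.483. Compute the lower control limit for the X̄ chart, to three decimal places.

30.790

X̄̄ = (30.871 + 30.963 + 30.890 + 31.001 + 30.973 + 31.217 + 31.133 + 30.997) / 8 = 248.0450 / 8 = 31.0056
R̄ = (0.255 + 0.554 + 0.258 + 0.402 + 0.393 + 0.620 + 0.532 + 0.553) / 8 = 3.5670 / 8 = 0.4459
LCL = X̄̄ − A₂·R̄ = 31.0056 − 0.483 × 0.4459 = 30.7903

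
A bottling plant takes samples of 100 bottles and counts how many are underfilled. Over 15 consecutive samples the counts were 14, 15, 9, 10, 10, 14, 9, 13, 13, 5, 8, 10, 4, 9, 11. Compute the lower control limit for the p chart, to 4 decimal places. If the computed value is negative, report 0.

0.0116

p̄ = Σdᵢ / (k·n) = 154 / (15 × 100) = 0.10267
LCL = p̄ − 3·√(p̄(1−p̄)/n) = 0.10267 − 3 × 0.03035 = 0.01161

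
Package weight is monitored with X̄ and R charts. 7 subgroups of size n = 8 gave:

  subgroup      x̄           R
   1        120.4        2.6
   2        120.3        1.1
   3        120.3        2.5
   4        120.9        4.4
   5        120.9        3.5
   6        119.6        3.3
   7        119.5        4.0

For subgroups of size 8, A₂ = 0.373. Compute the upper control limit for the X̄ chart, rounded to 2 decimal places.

X̄̄ = (120.4 + 120.3 + 120.3 + 120.9 + 120.9 + 119.6 + 119.5) / 7 = 841.9000 / 7 = 120.2714
R̄ = (2.6 + 1.1 + 2.5 + 4.4 + 3.5 + 3.3 + 4.0) / 7 = 21.4000 / 7 = 3.0571
UCL = X̄̄ + A₂·R̄ = 120.2714 + 0.373 × 3.0571 = 121.4117

121.41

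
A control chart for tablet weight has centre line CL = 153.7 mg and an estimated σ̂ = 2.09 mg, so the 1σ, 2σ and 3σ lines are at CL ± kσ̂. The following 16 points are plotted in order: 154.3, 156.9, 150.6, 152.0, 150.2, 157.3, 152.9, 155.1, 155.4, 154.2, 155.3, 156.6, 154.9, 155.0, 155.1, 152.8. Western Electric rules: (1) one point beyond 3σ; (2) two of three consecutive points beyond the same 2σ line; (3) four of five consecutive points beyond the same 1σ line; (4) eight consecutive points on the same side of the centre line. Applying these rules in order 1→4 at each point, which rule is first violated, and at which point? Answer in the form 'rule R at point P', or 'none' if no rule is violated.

rule 4 at point 15

Zone of each point (C = within 1σ̂, B = 1σ̂–2σ̂, A = 2σ̂–3σ̂, * = beyond 3σ̂; sign = side of CL): 1:+C, 2:+B, 3:-B, 4:-C, 5:-B, 6:+B, 7:-C, 8:+C, 9:+C, 10:+C, 11:+C, 12:+B, 13:+C, 14:+C, 15:+C, 16:-C
Rule 4 (eight consecutive points on the same side of the centre line) is satisfied at point 15.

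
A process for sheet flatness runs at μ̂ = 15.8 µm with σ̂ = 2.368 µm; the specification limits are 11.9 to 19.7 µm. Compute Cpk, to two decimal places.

0.55

Cpu = (USL − μ̂) / (3σ̂) = (19.7 − 15.8) / (3 × 2.368) = 0.5490; Cpl = (μ̂ − LSL) / (3σ̂) = (15.8 − 11.9) / (3 × 2.368) = 0.5490; Cpk = min(Cpu, Cpl) = 0.5490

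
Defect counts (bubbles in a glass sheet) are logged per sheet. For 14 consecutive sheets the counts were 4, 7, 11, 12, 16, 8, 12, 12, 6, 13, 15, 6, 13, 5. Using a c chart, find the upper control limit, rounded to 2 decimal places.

c̄ = (4 + 7 + 11 + 12 + 16 + 8 + 12 + 12 + 6 + 13 + 15 + 6 + 13 + 5) / 14 = 140 / 14 = 10.0000
UCL = c̄ + 3√c̄ = 10.0000 + 3 × √10.0000 = 10.0000 + 3 × 3.1623 = 19.4868

19.49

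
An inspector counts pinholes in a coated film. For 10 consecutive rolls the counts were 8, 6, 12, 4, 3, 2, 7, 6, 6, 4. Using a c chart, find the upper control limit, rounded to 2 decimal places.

13.02

c̄ = (8 + 6 + 12 + 4 + 3 + 2 + 7 + 6 + 6 + 4) / 10 = 58 / 10 = 5.8000
UCL = c̄ + 3√c̄ = 5.8000 + 3 × √5.8000 = 5.8000 + 3 × 2.4083 = 13.0250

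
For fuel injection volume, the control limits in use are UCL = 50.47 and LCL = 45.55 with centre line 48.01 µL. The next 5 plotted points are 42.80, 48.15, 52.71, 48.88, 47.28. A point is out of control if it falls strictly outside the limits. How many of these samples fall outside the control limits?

Compare each point to [45.55, 50.47]: sample 1 = 42.80 < LCL; sample 3 = 52.71 > UCL.

2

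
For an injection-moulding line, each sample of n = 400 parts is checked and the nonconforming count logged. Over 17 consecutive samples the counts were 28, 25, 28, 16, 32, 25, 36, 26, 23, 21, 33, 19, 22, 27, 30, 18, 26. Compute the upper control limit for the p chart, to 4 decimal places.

0.1007

p̄ = Σdᵢ / (k·n) = 435 / (17 × 400) = 0.06397
UCL = p̄ + 3·√(p̄(1−p̄)/n) = 0.06397 + 3 × √(0.06397×0.93603/400) = 0.06397 + 3 × 0.01224 = 0.10068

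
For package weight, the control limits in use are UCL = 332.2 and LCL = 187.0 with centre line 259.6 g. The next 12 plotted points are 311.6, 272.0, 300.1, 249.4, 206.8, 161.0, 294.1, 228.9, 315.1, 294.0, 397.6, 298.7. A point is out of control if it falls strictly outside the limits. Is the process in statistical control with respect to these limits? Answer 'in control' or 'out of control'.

Compare each point to [187.0, 332.2]: sample 6 = 161.0 < LCL; sample 11 = 397.6 > UCL.

out of control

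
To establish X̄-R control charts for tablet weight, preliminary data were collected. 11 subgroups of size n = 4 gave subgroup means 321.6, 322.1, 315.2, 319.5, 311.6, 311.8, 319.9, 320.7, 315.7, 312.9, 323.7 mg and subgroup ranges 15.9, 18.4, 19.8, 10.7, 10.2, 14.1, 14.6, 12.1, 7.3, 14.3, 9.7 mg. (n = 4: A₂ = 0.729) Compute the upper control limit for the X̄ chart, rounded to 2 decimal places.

X̄̄ = (321.6 + 322.1 + 315.2 + 319.5 + 311.6 + 311.8 + 319.9 + 320.7 + 315.7 + 312.9 + 323.7) / 11 = 3494.7000 / 11 = 317.7000
R̄ = (15.9 + 18.4 + 19.8 + 10.7 + 10.2 + 14.1 + 14.6 + 12.1 + 7.3 + 14.3 + 9.7) / 11 = 147.1000 / 11 = 13.3727
UCL = X̄̄ + A₂·R̄ = 317.7000 + 0.729 × 13.3727 = 327.4487

327.45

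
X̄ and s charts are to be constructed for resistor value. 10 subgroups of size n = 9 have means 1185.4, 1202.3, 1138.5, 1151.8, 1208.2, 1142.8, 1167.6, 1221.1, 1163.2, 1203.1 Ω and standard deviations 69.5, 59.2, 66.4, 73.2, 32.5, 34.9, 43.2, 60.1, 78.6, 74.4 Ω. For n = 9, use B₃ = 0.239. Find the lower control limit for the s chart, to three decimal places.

s̄ = (69.5 + 59.2 + 66.4 + 73.2 + 32.5 + 34.9 + 43.2 + 60.1 + 78.6 + 74.4) / 10 = 59.2000
LCL_s = B₃·s̄ = 0.239 × 59.2000 = 14.1488

14.149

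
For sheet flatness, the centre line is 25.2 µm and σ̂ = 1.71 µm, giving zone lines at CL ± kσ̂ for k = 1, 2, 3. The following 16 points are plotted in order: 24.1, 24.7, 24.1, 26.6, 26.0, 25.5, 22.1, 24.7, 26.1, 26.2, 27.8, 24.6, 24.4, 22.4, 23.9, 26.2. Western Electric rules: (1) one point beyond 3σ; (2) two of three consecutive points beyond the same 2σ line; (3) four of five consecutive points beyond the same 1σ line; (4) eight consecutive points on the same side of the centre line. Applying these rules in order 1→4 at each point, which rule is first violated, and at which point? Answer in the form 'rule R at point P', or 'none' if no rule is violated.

none

Zone of each point (C = within 1σ̂, B = 1σ̂–2σ̂, A = 2σ̂–3σ̂, * = beyond 3σ̂; sign = side of CL): 1:-C, 2:-C, 3:-C, 4:+C, 5:+C, 6:+C, 7:-B, 8:-C, 9:+C, 10:+C, 11:+B, 12:-C, 13:-C, 14:-B, 15:-C, 16:+C
No rule fires across all 16 points.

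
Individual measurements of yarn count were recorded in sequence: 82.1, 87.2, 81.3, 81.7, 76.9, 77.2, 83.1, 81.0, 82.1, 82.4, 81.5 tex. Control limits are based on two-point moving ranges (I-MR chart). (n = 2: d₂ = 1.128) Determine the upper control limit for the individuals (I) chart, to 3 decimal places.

X̄ = (82.1 + 87.2 + 81.3 + 81.7 + 76.9 + 77.2 + 83.1 + 81.0 + 82.1 + 82.4 + 81.5) / 11 = 81.5000
Moving ranges: 5.1, 5.9, 0.4, 4.8, 0.3, 5.9, 2.1, 1.1, 0.3, 0.9; M̄R̄ = 26.8000 / 10 = 2.6800
UCL = X̄ + 3·M̄R̄/d₂ = 81.5000 + 3 × 2.6800 / 1.128 = 88.6277

88.628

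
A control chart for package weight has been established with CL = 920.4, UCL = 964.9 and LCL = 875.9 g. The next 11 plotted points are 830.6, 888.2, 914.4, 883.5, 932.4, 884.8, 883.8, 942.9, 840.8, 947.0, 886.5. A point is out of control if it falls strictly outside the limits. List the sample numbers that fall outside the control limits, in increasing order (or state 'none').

Compare each point to [875.9, 964.9]: sample 1 = 830.6 < LCL; sample 9 = 840.8 < LCL.

1, 9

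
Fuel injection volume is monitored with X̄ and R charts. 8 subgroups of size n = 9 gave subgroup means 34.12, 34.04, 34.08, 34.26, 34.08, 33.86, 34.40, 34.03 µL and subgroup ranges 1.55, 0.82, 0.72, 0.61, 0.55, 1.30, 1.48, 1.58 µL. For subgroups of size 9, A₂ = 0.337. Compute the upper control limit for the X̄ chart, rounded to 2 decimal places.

X̄̄ = (34.12 + 34.04 + 34.08 + 34.26 + 34.08 + 33.86 + 34.40 + 34.03) / 8 = 272.8700 / 8 = 34.1088
R̄ = (1.55 + 0.82 + 0.72 + 0.61 + 0.55 + 1.30 + 1.48 + 1.58) / 8 = 8.6100 / 8 = 1.0762
UCL = X̄̄ + A₂·R̄ = 34.1088 + 0.337 × 1.0762 = 34.4714

34.47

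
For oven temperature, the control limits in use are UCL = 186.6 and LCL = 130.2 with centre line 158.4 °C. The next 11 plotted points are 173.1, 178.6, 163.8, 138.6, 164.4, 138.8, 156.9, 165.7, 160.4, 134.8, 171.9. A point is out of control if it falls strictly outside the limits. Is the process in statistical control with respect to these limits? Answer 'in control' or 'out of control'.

All 11 points lie within [130.2, 186.6].

in control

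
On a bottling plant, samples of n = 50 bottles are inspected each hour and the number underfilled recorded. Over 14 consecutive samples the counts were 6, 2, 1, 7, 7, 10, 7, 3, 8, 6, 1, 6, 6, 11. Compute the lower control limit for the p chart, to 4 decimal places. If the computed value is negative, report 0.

p̄ = Σdᵢ / (k·n) = 81 / (14 × 50) = 0.11571
LCL = p̄ − 3·√(p̄(1−p̄)/n) = 0.11571 − 3 × 0.04524 = -0.02000 → 0 (negative, so LCL = 0)

0.0000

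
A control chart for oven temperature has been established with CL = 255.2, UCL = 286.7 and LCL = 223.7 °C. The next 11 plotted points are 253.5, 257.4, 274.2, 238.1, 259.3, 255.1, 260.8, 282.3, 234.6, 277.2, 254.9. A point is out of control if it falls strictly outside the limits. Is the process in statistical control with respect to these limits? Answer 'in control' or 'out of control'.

All 11 points lie within [223.7, 286.7].

in control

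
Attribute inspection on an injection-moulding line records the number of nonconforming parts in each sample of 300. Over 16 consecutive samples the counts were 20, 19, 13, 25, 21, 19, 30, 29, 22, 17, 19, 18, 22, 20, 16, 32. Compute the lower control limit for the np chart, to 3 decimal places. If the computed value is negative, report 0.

8.008

p̄ = Σdᵢ / (k·n) = 342 / (16 × 300) = 0.07125
LCL = np̄ − 3·√(np̄(1−p̄)) = 21.3750 − 3 × 4.4556 = 8.0083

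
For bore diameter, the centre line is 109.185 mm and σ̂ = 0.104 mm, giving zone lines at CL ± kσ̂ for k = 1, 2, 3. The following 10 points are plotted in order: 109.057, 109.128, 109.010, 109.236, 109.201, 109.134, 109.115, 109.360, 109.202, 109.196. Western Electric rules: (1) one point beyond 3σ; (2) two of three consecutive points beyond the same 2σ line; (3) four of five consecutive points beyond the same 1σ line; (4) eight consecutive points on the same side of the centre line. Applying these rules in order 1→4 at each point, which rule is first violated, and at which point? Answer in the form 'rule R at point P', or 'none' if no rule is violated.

Zone of each point (C = within 1σ̂, B = 1σ̂–2σ̂, A = 2σ̂–3σ̂, * = beyond 3σ̂; sign = side of CL): 1:-B, 2:-C, 3:-B, 4:+C, 5:+C, 6:-C, 7:-C, 8:+B, 9:+C, 10:+C
No rule fires across all 10 points.

none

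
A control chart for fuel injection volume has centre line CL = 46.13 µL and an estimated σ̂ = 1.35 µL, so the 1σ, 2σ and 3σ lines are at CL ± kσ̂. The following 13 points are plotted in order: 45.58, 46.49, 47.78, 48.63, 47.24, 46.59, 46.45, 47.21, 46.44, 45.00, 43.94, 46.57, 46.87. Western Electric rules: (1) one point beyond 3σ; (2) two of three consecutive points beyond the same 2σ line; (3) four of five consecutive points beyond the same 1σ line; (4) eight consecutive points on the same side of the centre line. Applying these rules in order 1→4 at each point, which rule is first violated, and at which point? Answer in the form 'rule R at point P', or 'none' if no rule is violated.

rule 4 at point 9

Zone of each point (C = within 1σ̂, B = 1σ̂–2σ̂, A = 2σ̂–3σ̂, * = beyond 3σ̂; sign = side of CL): 1:-C, 2:+C, 3:+B, 4:+B, 5:+C, 6:+C, 7:+C, 8:+C, 9:+C, 10:-C, 11:-B, 12:+C, 13:+C
Rule 4 (eight consecutive points on the same side of the centre line) is satisfied at point 9.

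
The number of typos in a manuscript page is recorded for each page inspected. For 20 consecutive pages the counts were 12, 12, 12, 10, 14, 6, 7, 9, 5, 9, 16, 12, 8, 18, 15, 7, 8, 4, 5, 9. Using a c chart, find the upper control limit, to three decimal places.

19.339

c̄ = (12 + 12 + 12 + 10 + 14 + 6 + 7 + 9 + 5 + 9 + 16 + 12 + 8 + 18 + 15 + 7 + 8 + 4 + 5 + 9) / 20 = 198 / 20 = 9.9000
UCL = c̄ + 3√c̄ = 9.9000 + 3 × √9.9000 = 9.9000 + 3 × 3.1464 = 19.3393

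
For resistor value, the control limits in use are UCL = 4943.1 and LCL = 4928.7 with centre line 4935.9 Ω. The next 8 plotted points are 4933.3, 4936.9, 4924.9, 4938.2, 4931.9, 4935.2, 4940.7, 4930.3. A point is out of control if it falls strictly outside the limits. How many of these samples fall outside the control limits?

Compare each point to [4928.7, 4943.1]: sample 3 = 4924.9 < LCL.

1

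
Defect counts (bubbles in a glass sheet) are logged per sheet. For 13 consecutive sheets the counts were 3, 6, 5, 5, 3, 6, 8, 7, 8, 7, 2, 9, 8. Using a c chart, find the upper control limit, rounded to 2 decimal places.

c̄ = (3 + 6 + 5 + 5 + 3 + 6 + 8 + 7 + 8 + 7 + 2 + 9 + 8) / 13 = 77 / 13 = 5.9231
UCL = c̄ + 3√c̄ = 5.9231 + 3 × √5.9231 = 5.9231 + 3 × 2.4337 = 13.2243

13.22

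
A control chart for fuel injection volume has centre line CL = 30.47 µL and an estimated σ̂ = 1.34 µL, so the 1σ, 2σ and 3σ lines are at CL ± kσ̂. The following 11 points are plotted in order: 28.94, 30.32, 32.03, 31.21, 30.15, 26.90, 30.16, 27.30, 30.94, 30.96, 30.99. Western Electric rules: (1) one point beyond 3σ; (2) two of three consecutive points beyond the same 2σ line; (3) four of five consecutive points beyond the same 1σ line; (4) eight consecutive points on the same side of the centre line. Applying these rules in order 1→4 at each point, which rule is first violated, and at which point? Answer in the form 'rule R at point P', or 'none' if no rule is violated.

Zone of each point (C = within 1σ̂, B = 1σ̂–2σ̂, A = 2σ̂–3σ̂, * = beyond 3σ̂; sign = side of CL): 1:-B, 2:-C, 3:+B, 4:+C, 5:-C, 6:-A, 7:-C, 8:-A, 9:+C, 10:+C, 11:+C
Rule 2 (two of three consecutive points beyond the same 2σ limit) is satisfied at point 8.

rule 2 at point 8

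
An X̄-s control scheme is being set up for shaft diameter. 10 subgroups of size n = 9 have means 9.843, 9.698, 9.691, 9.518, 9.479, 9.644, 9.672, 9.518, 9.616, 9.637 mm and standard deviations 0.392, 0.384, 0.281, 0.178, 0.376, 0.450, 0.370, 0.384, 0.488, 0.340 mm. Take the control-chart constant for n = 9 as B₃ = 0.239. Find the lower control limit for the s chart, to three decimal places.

s̄ = (0.392 + 0.384 + 0.281 + 0.178 + 0.376 + 0.450 + 0.370 + 0.384 + 0.488 + 0.340) / 10 = 0.3643
LCL_s = B₃·s̄ = 0.239 × 0.3643 = 0.0871

0.087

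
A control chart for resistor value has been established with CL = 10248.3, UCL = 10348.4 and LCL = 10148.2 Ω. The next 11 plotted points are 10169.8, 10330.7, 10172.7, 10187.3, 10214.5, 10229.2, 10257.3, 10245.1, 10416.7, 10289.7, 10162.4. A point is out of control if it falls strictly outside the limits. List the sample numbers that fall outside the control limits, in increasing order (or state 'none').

Compare each point to [10148.2, 10348.4]: sample 9 = 10416.7 > UCL.

9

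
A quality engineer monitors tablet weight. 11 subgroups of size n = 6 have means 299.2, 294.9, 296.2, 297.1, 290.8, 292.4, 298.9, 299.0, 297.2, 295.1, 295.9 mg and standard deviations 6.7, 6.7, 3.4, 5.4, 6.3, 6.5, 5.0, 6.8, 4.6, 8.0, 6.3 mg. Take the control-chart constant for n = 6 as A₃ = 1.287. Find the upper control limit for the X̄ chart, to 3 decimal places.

303.751

X̄̄ = (299.2 + 294.9 + 296.2 + 297.1 + 290.8 + 292.4 + 298.9 + 299.0 + 297.2 + 295.1 + 295.9) / 11 = 296.0636
s̄ = (6.7 + 6.7 + 3.4 + 5.4 + 6.3 + 6.5 + 5.0 + 6.8 + 4.6 + 8.0 + 6.3) / 11 = 5.9727
UCL = X̄̄ + A₃·s̄ = 296.0636 + 1.287 × 5.9727 = 303.7505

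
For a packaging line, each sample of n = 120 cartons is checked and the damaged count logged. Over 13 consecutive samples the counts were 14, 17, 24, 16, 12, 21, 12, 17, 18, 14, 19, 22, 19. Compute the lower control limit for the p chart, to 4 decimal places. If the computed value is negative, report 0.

p̄ = Σdᵢ / (k·n) = 225 / (13 × 120) = 0.14423
LCL = p̄ − 3·√(p̄(1−p̄)/n) = 0.14423 − 3 × 0.03207 = 0.04802

0.0480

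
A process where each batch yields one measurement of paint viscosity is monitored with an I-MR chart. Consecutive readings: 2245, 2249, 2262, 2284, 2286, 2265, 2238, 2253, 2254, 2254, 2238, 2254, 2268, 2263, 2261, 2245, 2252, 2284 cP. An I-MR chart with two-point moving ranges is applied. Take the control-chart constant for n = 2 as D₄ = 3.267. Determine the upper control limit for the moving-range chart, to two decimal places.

Moving ranges: 4, 13, 22, 2, 21, 27, 15, 1, 0, 16, 16, 14, 5, 2, 16, 7, 32; M̄R̄ = 213.0000 / 17 = 12.5294
UCL_MR = D₄·M̄R̄ = 3.267 × 12.5294 = 40.9336

40.93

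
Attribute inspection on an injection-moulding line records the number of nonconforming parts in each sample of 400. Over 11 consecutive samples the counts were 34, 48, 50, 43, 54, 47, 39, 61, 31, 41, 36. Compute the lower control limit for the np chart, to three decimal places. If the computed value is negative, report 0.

p̄ = Σdᵢ / (k·n) = 484 / (11 × 400) = 0.11000
LCL = np̄ − 3·√(np̄(1−p̄)) = 44.0000 − 3 × 6.2578 = 25.2266

25.227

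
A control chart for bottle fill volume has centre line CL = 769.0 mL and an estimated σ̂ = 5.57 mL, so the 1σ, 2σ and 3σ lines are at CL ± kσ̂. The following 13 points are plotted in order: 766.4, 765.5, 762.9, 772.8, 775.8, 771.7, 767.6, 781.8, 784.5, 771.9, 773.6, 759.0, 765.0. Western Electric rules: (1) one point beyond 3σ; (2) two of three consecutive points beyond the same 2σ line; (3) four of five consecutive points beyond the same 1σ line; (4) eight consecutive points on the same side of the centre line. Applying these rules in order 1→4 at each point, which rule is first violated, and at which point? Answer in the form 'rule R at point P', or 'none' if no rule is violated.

rule 2 at point 9

Zone of each point (C = within 1σ̂, B = 1σ̂–2σ̂, A = 2σ̂–3σ̂, * = beyond 3σ̂; sign = side of CL): 1:-C, 2:-C, 3:-B, 4:+C, 5:+B, 6:+C, 7:-C, 8:+A, 9:+A, 10:+C, 11:+C, 12:-B, 13:-C
Rule 2 (two of three consecutive points beyond the same 2σ limit) is satisfied at point 9.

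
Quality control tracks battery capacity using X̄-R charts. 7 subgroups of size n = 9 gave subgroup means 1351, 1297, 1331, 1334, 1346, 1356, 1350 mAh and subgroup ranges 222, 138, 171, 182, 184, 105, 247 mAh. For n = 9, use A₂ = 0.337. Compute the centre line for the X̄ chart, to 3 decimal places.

1337.857

X̄̄ = (1351 + 1297 + 1331 + 1334 + 1346 + 1356 + 1350) / 7 = 9365.0000 / 7 = 1337.8571
CL = X̄̄ = 1337.8571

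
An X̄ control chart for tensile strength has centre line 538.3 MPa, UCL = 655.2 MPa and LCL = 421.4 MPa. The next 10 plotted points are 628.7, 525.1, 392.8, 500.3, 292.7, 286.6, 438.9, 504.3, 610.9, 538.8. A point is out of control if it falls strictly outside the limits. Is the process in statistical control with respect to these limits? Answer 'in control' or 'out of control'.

Compare each point to [421.4, 655.2]: sample 3 = 392.8 < LCL; sample 5 = 292.7 < LCL; sample 6 = 286.6 < LCL.

out of control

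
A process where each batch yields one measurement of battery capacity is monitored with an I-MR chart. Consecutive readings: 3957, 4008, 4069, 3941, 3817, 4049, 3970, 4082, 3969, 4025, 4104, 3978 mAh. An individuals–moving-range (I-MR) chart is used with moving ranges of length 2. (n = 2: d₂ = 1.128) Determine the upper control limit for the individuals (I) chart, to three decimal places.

X̄ = (3957 + 4008 + 4069 + 3941 + 3817 + 4049 + 3970 + 4082 + 3969 + 4025 + 4104 + 3978) / 12 = 3997.4167
Moving ranges: 51, 61, 128, 124, 232, 79, 112, 113, 56, 79, 126; M̄R̄ = 1161.0000 / 11 = 105.5455
UCL = X̄ + 3·M̄R̄/d₂ = 3997.4167 + 3 × 105.5455 / 1.128 = 4278.1227

4278.123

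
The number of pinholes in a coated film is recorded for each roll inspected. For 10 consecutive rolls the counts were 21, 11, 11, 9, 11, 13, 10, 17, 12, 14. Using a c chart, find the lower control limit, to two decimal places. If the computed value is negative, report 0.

2.13

c̄ = (21 + 11 + 11 + 9 + 11 + 13 + 10 + 17 + 12 + 14) / 10 = 129 / 10 = 12.9000
LCL = c̄ − 3√c̄ = 12.9000 − 3 × 3.5917 = 2.1250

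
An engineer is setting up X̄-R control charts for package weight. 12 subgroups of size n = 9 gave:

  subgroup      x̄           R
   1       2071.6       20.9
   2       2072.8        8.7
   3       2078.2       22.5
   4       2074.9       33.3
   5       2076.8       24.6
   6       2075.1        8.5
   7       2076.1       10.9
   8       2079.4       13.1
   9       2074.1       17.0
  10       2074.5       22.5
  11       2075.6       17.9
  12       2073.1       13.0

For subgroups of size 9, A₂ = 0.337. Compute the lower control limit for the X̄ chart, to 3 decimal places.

2069.204

X̄̄ = (2071.6 + 2072.8 + 2078.2 + 2074.9 + 2076.8 + 2075.1 + 2076.1 + 2079.4 + 2074.1 + 2074.5 + 2075.6 + 2073.1) / 12 = 24902.2000 / 12 = 2075.1833
R̄ = (20.9 + 8.7 + 22.5 + 33.3 + 24.6 + 8.5 + 10.9 + 13.1 + 17.0 + 22.5 + 17.9 + 13.0) / 12 = 212.9000 / 12 = 17.7417
LCL = X̄̄ − A₂·R̄ = 2075.1833 − 0.337 × 17.7417 = 2069.2044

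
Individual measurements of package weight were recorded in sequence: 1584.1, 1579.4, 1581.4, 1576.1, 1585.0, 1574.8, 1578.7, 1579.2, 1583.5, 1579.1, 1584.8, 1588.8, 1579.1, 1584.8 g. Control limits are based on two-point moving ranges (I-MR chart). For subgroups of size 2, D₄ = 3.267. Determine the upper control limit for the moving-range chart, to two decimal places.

Moving ranges: 4.7, 2.0, 5.3, 8.9, 10.2, 3.9, 0.5, 4.3, 4.4, 5.7, 4.0, 9.7, 5.7; M̄R̄ = 69.3000 / 13 = 5.3308
UCL_MR = D₄·M̄R̄ = 3.267 × 5.3308 = 17.4156

17.42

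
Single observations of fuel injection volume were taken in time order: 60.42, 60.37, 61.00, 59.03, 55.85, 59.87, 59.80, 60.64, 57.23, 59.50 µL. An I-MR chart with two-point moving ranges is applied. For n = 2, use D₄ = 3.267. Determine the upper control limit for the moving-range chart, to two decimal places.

5.97

Moving ranges: 0.05, 0.63, 1.97, 3.18, 4.02, 0.07, 0.84, 3.41, 2.27; M̄R̄ = 16.4400 / 9 = 1.8267
UCL_MR = D₄·M̄R̄ = 3.267 × 1.8267 = 5.9677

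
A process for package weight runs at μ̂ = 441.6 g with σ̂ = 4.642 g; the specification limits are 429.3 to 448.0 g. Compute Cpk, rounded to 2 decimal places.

Cpu = (USL − μ̂) / (3σ̂) = (448.0 − 441.6) / (3 × 4.642) = 0.4596; Cpl = (μ̂ − LSL) / (3σ̂) = (441.6 − 429.3) / (3 × 4.642) = 0.8832; Cpk = min(Cpu, Cpl) = 0.4596

0.46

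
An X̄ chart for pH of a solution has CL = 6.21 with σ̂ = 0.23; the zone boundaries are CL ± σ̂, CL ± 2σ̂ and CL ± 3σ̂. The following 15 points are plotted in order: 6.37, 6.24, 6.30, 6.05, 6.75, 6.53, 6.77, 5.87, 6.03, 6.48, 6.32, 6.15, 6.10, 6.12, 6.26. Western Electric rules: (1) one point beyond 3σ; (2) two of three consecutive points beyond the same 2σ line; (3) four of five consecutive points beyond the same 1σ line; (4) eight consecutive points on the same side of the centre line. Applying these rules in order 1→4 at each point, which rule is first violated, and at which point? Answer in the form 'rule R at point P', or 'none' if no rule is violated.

Zone of each point (C = within 1σ̂, B = 1σ̂–2σ̂, A = 2σ̂–3σ̂, * = beyond 3σ̂; sign = side of CL): 1:+C, 2:+C, 3:+C, 4:-C, 5:+A, 6:+B, 7:+A, 8:-B, 9:-C, 10:+B, 11:+C, 12:-C, 13:-C, 14:-C, 15:+C
Rule 2 (two of three consecutive points beyond the same 2σ limit) is satisfied at point 7.

rule 2 at point 7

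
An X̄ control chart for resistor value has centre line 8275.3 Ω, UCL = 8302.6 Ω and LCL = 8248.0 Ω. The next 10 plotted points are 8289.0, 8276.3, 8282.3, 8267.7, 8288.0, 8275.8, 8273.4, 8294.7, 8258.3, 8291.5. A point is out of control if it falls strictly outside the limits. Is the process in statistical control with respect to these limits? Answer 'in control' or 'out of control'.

in control

All 10 points lie within [8248.0, 8302.6].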